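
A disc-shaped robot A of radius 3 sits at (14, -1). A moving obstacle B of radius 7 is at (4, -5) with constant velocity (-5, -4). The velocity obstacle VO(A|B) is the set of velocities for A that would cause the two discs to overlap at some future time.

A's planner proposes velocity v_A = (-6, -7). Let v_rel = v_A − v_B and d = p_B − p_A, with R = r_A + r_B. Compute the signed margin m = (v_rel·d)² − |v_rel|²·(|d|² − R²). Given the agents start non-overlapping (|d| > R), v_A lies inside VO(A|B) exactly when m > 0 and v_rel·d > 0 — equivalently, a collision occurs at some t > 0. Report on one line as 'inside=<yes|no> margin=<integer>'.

d = (-10, -4),  |d|² = 116;  R = 3+7 = 10,  c = 116−10² = 16
v_rel = (-1, -3),  |v_rel|² = 10;  v_rel·d = (-1)·(-10) + (-3)·(-4) = 22
10·t² − 44·t + 16 = 0  ⇒  m = 22² − 10·16 = 324
m = 324 > 0,  v_rel·d = 22 > 0  ⇒  inside

inside=yes margin=324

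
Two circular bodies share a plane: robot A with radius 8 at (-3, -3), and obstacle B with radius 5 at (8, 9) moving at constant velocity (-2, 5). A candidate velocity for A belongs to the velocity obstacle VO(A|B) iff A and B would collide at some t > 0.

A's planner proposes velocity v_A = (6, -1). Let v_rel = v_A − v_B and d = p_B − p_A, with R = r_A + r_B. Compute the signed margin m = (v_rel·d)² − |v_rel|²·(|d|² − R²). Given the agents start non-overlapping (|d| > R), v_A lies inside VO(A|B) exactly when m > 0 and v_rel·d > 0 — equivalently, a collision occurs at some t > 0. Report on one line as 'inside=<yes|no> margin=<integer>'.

d = (11, 12),  |d|² = 265;  R = 8+5 = 13,  c = 265−13² = 96
v_rel = (8, -6),  |v_rel|² = 100;  v_rel·d = (8)·(11) + (-6)·(12) = 16
100·t² − 32·t + 96 = 0  ⇒  m = 16² − 100·96 = -9344
m = -9344 < 0,  v_rel·d = 16 > 0  ⇒  outside

inside=no margin=-9344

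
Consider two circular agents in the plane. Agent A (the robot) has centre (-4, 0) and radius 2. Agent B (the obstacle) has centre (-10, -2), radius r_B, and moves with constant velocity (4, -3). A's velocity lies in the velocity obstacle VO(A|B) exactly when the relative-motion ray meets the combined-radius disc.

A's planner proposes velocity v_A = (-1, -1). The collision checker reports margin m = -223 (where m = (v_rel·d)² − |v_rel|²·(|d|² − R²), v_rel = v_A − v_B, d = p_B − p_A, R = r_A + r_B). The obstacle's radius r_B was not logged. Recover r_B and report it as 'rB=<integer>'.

m = -223
d = (-6, -2);  v_rel = (-5, 2),  |v_rel|² = 29
v_rel×d = (-5)·(-2) − (2)·(-6) = 22
since m = R²·29 − 22²:  R² = (484 + -223) / 29 = 9
R = √9 = 3  ⇒  r_B = 3 − 2 = 1

rB=1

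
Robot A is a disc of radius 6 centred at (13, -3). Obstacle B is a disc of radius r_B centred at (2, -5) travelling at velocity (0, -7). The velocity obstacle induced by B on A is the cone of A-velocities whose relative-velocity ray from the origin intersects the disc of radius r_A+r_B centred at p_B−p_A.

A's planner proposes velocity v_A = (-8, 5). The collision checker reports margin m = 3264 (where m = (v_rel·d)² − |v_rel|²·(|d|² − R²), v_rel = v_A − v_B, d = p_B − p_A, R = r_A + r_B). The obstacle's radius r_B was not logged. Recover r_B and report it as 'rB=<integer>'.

m = 3264
d = (-11, -2);  v_rel = (-8, 12),  |v_rel|² = 208
v_rel×d = (-8)·(-2) − (12)·(-11) = 148
since m = R²·208 − 148²:  R² = (21904 + 3264) / 208 = 121
R = √121 = 11  ⇒  r_B = 11 − 6 = 5

rB=5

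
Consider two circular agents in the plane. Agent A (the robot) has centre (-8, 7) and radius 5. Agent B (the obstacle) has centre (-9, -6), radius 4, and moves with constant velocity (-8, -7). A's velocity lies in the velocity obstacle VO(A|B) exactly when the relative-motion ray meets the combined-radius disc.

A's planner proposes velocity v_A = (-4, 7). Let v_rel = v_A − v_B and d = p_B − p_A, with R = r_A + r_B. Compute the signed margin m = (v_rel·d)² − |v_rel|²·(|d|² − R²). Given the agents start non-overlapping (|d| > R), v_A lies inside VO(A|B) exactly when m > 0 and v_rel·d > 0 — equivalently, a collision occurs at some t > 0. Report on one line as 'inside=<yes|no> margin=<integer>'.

d = (-1, -13),  |d|² = 170;  R = 5+4 = 9,  c = 170−9² = 89
v_rel = (4, 14),  |v_rel|² = 212;  v_rel·d = (4)·(-1) + (14)·(-13) = -186
212·t² + 372·t + 89 = 0  ⇒  m = (-186)² − 212·89 = 15728
m = 15728 > 0,  v_rel·d = -186 < 0  ⇒  outside

inside=no margin=15728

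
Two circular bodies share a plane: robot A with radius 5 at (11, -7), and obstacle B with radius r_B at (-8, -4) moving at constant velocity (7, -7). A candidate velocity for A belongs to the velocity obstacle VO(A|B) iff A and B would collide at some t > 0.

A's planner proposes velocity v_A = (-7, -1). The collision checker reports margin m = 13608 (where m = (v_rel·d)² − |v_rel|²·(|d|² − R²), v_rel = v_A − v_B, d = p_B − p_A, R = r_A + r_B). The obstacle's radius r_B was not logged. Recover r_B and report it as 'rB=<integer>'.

m = 13608
d = (-19, 3);  v_rel = (-14, 6),  |v_rel|² = 232
v_rel×d = (-14)·(3) − (6)·(-19) = 72
since m = R²·232 − 72²:  R² = (5184 + 13608) / 232 = 81
R = √81 = 9  ⇒  r_B = 9 − 5 = 4

rB=4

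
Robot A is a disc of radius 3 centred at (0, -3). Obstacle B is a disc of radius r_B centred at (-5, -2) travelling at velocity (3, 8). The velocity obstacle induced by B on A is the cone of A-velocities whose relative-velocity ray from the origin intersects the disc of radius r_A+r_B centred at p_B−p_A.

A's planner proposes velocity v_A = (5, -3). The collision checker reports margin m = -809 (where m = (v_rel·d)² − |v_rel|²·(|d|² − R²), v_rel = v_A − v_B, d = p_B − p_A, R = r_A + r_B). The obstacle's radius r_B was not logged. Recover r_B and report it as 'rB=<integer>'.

m = -809
d = (-5, 1);  v_rel = (2, -11),  |v_rel|² = 125
v_rel×d = (2)·(1) − (-11)·(-5) = -53
since m = R²·125 − (-53)²:  R² = (2809 + -809) / 125 = 16
R = √16 = 4  ⇒  r_B = 4 − 3 = 1

rB=1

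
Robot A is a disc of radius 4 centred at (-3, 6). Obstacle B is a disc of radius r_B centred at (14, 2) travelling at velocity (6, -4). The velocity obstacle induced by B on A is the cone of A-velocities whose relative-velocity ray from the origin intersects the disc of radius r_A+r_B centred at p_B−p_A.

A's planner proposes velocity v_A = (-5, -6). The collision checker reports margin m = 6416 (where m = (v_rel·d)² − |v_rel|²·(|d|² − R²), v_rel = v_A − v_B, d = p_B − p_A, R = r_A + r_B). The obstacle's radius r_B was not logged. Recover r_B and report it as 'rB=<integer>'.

m = 6416
d = (17, -4);  v_rel = (-11, -2),  |v_rel|² = 125
v_rel×d = (-11)·(-4) − (-2)·(17) = 78
since m = R²·125 − 78²:  R² = (6084 + 6416) / 125 = 100
R = √100 = 10  ⇒  r_B = 10 − 4 = 6

rB=6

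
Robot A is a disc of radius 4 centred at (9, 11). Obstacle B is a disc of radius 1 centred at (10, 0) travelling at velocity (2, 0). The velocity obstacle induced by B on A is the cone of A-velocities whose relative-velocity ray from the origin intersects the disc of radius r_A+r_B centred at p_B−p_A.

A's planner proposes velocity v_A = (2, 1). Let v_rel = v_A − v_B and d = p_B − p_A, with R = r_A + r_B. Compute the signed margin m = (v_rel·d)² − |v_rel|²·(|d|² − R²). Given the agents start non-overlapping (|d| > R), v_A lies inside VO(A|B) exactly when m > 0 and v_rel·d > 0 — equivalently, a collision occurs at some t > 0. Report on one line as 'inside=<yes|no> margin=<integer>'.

d = (1, -11),  |d|² = 122;  R = 4+1 = 5,  c = 122−5² = 97
v_rel = (0, 1),  |v_rel|² = 1;  v_rel·d = (0)·(1) + (1)·(-11) = -11
1·t² + 22·t + 97 = 0  ⇒  m = (-11)² − 1·97 = 24
m = 24 > 0,  v_rel·d = -11 < 0  ⇒  outside

inside=no margin=24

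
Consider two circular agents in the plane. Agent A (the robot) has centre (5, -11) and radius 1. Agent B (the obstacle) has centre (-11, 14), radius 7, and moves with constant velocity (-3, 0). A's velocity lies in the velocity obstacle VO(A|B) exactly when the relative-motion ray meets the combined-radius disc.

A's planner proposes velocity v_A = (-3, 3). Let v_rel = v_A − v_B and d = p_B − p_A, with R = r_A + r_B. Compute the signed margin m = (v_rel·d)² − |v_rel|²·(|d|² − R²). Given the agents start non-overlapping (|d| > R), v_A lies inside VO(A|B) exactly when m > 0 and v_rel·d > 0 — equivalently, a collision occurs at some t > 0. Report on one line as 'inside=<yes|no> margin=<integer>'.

d = (-16, 25),  |d|² = 881;  R = 1+7 = 8,  c = 881−8² = 817
v_rel = (0, 3),  |v_rel|² = 9;  v_rel·d = (0)·(-16) + (3)·(25) = 75
9·t² − 150·t + 817 = 0  ⇒  m = 75² − 9·817 = -1728
m = -1728 < 0,  v_rel·d = 75 > 0  ⇒  outside

inside=no margin=-1728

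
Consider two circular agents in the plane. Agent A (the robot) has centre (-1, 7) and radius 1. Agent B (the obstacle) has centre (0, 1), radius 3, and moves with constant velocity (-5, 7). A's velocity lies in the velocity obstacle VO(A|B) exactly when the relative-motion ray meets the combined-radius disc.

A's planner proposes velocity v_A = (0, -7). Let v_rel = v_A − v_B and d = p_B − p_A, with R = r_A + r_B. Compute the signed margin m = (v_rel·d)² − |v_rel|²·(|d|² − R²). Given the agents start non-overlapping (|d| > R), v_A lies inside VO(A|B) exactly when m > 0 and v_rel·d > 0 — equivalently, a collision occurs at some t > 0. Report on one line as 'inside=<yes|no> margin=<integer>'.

d = (1, -6),  |d|² = 37;  R = 1+3 = 4,  c = 37−4² = 21
v_rel = (5, -14),  |v_rel|² = 221;  v_rel·d = (5)·(1) + (-14)·(-6) = 89
221·t² − 178·t + 21 = 0  ⇒  m = 89² − 221·21 = 3280
m = 3280 > 0,  v_rel·d = 89 > 0  ⇒  inside

inside=yes margin=3280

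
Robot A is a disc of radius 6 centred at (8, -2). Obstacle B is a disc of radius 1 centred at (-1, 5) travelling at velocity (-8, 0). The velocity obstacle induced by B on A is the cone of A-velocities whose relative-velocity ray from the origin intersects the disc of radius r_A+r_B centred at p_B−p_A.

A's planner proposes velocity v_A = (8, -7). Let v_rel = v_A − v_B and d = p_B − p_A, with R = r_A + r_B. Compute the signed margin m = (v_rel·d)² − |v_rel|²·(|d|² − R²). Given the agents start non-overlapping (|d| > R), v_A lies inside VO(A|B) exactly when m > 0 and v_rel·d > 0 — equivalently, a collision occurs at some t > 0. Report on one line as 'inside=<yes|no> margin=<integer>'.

d = (-9, 7),  |d|² = 130;  R = 6+1 = 7,  c = 130−7² = 81
v_rel = (16, -7),  |v_rel|² = 305;  v_rel·d = (16)·(-9) + (-7)·(7) = -193
305·t² + 386·t + 81 = 0  ⇒  m = (-193)² − 305·81 = 12544
m = 12544 > 0,  v_rel·d = -193 < 0  ⇒  outside

inside=no margin=12544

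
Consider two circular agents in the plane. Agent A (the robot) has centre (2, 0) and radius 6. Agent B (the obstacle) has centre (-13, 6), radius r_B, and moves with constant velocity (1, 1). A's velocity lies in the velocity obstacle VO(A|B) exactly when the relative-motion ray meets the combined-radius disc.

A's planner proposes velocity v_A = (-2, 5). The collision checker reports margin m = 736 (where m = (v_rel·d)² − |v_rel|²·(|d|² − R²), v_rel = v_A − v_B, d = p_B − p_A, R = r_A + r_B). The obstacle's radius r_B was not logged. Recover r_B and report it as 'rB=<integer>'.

m = 736
d = (-15, 6);  v_rel = (-3, 4),  |v_rel|² = 25
v_rel×d = (-3)·(6) − (4)·(-15) = 42
since m = R²·25 − 42²:  R² = (1764 + 736) / 25 = 100
R = √100 = 10  ⇒  r_B = 10 − 6 = 4

rB=4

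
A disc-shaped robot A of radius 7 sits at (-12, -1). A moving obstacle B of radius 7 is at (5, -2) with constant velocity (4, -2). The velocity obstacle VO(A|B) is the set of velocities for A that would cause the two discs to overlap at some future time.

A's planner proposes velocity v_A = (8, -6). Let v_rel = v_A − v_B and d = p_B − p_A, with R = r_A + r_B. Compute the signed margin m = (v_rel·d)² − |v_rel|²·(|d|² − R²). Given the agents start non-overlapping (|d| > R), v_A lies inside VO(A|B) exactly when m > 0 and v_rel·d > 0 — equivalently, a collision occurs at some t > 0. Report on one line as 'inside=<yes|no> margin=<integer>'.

d = (17, -1),  |d|² = 290;  R = 7+7 = 14,  c = 290−14² = 94
v_rel = (4, -4),  |v_rel|² = 32;  v_rel·d = (4)·(17) + (-4)·(-1) = 72
32·t² − 144·t + 94 = 0  ⇒  m = 72² − 32·94 = 2176
m = 2176 > 0,  v_rel·d = 72 > 0  ⇒  inside

inside=yes margin=2176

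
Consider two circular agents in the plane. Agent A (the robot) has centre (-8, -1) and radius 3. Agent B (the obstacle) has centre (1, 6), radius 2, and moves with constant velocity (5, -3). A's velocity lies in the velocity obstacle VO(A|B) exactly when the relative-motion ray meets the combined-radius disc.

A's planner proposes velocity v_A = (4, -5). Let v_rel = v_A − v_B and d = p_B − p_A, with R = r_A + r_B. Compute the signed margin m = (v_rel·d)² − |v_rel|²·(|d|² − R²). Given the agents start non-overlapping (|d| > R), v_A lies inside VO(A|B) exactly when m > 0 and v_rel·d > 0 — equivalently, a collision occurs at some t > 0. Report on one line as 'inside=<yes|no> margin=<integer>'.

d = (9, 7),  |d|² = 130;  R = 3+2 = 5,  c = 130−5² = 105
v_rel = (-1, -2),  |v_rel|² = 5;  v_rel·d = (-1)·(9) + (-2)·(7) = -23
5·t² + 46·t + 105 = 0  ⇒  m = (-23)² − 5·105 = 4
m = 4 > 0,  v_rel·d = -23 < 0  ⇒  outside

inside=no margin=4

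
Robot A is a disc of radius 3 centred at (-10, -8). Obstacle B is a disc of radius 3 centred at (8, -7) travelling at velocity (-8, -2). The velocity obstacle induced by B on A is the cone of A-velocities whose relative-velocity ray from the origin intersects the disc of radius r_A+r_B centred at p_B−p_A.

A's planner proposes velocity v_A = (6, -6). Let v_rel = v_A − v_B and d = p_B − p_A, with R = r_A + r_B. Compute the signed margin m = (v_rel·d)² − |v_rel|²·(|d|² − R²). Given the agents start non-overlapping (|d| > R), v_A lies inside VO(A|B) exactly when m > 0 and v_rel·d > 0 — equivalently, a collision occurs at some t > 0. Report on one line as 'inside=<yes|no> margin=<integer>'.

d = (18, 1),  |d|² = 325;  R = 3+3 = 6,  c = 325−6² = 289
v_rel = (14, -4),  |v_rel|² = 212;  v_rel·d = (14)·(18) + (-4)·(1) = 248
212·t² − 496·t + 289 = 0  ⇒  m = 248² − 212·289 = 236
m = 236 > 0,  v_rel·d = 248 > 0  ⇒  inside

inside=yes margin=236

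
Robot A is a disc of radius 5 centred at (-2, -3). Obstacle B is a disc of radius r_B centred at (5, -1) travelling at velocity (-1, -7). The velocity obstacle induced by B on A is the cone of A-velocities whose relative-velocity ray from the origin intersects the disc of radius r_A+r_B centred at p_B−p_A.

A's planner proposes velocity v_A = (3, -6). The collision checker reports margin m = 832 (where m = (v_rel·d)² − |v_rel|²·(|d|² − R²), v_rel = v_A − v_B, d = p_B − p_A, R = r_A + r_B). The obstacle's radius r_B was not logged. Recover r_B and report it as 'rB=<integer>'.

m = 832
d = (7, 2);  v_rel = (4, 1),  |v_rel|² = 17
v_rel×d = (4)·(2) − (1)·(7) = 1
since m = R²·17 − 1²:  R² = (1 + 832) / 17 = 49
R = √49 = 7  ⇒  r_B = 7 − 5 = 2

rB=2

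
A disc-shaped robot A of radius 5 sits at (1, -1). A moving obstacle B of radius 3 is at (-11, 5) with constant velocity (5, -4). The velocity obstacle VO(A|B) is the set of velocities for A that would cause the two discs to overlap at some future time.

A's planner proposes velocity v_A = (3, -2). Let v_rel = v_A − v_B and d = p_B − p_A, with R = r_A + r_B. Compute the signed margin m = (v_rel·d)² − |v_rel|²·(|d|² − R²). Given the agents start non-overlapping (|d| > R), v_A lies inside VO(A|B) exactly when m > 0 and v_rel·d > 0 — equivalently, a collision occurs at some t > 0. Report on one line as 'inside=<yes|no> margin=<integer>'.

d = (-12, 6),  |d|² = 180;  R = 5+3 = 8,  c = 180−8² = 116
v_rel = (-2, 2),  |v_rel|² = 8;  v_rel·d = (-2)·(-12) + (2)·(6) = 36
8·t² − 72·t + 116 = 0  ⇒  m = 36² − 8·116 = 368
m = 368 > 0,  v_rel·d = 36 > 0  ⇒  inside

inside=yes margin=368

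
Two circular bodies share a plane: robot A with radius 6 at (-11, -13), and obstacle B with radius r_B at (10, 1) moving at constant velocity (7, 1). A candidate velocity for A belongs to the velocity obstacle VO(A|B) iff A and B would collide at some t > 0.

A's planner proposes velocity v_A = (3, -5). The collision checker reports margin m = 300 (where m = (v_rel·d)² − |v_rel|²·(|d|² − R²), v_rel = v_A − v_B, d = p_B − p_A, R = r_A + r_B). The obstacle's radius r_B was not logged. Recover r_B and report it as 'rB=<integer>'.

m = 300
d = (21, 14);  v_rel = (-4, -6),  |v_rel|² = 52
v_rel×d = (-4)·(14) − (-6)·(21) = 70
since m = R²·52 − 70²:  R² = (4900 + 300) / 52 = 100
R = √100 = 10  ⇒  r_B = 10 − 6 = 4

rB=4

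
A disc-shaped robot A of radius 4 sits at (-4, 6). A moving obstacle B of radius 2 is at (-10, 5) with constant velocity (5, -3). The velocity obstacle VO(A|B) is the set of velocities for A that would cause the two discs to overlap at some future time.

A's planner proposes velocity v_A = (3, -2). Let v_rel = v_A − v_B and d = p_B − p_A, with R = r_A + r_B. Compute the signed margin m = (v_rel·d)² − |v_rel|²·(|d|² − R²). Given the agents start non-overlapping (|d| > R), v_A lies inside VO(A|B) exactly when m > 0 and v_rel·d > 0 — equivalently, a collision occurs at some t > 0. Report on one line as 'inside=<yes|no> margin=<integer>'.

d = (-6, -1),  |d|² = 37;  R = 4+2 = 6,  c = 37−6² = 1
v_rel = (-2, 1),  |v_rel|² = 5;  v_rel·d = (-2)·(-6) + (1)·(-1) = 11
5·t² − 22·t + 1 = 0  ⇒  m = 11² − 5·1 = 116
m = 116 > 0,  v_rel·d = 11 > 0  ⇒  inside

inside=yes margin=116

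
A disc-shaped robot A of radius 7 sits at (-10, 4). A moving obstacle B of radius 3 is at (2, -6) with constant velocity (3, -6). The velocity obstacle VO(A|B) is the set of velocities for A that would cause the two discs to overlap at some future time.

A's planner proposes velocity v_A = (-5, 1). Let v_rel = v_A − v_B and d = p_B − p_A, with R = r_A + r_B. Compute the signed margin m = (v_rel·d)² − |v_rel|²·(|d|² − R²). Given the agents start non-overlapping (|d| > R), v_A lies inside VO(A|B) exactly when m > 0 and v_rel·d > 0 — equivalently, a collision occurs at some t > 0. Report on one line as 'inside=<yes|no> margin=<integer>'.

d = (12, -10),  |d|² = 244;  R = 7+3 = 10,  c = 244−10² = 144
v_rel = (-8, 7),  |v_rel|² = 113;  v_rel·d = (-8)·(12) + (7)·(-10) = -166
113·t² + 332·t + 144 = 0  ⇒  m = (-166)² − 113·144 = 11284
m = 11284 > 0,  v_rel·d = -166 < 0  ⇒  outside

inside=no margin=11284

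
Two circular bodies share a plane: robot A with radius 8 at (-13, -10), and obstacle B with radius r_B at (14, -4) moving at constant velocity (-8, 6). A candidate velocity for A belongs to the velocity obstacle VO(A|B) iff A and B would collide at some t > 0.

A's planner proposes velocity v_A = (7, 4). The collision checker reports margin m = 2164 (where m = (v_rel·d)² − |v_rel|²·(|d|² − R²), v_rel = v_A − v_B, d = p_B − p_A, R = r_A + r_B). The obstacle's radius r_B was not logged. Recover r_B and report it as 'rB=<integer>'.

m = 2164
d = (27, 6);  v_rel = (15, -2),  |v_rel|² = 229
v_rel×d = (15)·(6) − (-2)·(27) = 144
since m = R²·229 − 144²:  R² = (20736 + 2164) / 229 = 100
R = √100 = 10  ⇒  r_B = 10 − 8 = 2

rB=2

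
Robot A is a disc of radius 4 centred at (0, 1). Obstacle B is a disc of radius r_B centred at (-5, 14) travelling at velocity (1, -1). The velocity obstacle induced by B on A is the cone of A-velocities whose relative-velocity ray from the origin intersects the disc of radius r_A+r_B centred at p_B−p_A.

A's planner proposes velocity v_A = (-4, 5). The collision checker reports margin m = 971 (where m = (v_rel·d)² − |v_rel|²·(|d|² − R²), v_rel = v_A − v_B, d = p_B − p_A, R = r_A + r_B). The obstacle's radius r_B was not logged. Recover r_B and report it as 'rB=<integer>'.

m = 971
d = (-5, 13);  v_rel = (-5, 6),  |v_rel|² = 61
v_rel×d = (-5)·(13) − (6)·(-5) = -35
since m = R²·61 − (-35)²:  R² = (1225 + 971) / 61 = 36
R = √36 = 6  ⇒  r_B = 6 − 4 = 2

rB=2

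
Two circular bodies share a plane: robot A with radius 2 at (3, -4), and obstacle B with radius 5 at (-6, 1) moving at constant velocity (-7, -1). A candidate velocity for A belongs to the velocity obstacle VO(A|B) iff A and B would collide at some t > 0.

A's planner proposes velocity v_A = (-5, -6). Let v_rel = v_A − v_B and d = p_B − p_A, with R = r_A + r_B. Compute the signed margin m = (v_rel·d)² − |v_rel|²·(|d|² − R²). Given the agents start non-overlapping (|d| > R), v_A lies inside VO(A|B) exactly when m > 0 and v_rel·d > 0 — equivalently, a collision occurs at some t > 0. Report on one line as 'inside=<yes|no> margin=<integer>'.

d = (-9, 5),  |d|² = 106;  R = 2+5 = 7,  c = 106−7² = 57
v_rel = (2, -5),  |v_rel|² = 29;  v_rel·d = (2)·(-9) + (-5)·(5) = -43
29·t² + 86·t + 57 = 0  ⇒  m = (-43)² − 29·57 = 196
m = 196 > 0,  v_rel·d = -43 < 0  ⇒  outside

inside=no margin=196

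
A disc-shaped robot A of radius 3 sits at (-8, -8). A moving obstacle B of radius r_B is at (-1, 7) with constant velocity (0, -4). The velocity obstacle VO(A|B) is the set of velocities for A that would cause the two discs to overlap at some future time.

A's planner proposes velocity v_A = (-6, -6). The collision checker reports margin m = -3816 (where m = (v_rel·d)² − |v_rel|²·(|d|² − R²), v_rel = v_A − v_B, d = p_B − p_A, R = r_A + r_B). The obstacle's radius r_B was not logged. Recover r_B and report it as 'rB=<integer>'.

m = -3816
d = (7, 15);  v_rel = (-6, -2),  |v_rel|² = 40
v_rel×d = (-6)·(15) − (-2)·(7) = -76
since m = R²·40 − (-76)²:  R² = (5776 + -3816) / 40 = 49
R = √49 = 7  ⇒  r_B = 7 − 3 = 4

rB=4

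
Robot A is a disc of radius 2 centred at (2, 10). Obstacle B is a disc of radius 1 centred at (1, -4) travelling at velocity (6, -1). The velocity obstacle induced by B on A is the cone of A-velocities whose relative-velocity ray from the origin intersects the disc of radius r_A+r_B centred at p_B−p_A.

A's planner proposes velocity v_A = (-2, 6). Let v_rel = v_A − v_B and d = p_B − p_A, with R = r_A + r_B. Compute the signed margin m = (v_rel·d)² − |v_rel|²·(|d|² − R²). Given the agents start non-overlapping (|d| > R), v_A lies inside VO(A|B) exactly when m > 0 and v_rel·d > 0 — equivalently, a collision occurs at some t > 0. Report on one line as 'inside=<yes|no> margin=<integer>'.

d = (-1, -14),  |d|² = 197;  R = 2+1 = 3,  c = 197−3² = 188
v_rel = (-8, 7),  |v_rel|² = 113;  v_rel·d = (-8)·(-1) + (7)·(-14) = -90
113·t² + 180·t + 188 = 0  ⇒  m = (-90)² − 113·188 = -13144
m = -13144 < 0,  v_rel·d = -90 < 0  ⇒  outside

inside=no margin=-13144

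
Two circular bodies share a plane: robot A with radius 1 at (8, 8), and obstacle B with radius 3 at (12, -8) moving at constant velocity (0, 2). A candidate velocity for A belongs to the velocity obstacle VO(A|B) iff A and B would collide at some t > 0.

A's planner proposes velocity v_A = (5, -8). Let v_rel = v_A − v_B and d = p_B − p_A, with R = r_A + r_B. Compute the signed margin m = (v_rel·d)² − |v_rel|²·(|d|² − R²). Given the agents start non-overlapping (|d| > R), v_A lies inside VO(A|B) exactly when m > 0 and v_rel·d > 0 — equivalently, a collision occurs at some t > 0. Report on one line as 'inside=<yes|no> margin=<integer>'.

d = (4, -16),  |d|² = 272;  R = 1+3 = 4,  c = 272−4² = 256
v_rel = (5, -10),  |v_rel|² = 125;  v_rel·d = (5)·(4) + (-10)·(-16) = 180
125·t² − 360·t + 256 = 0  ⇒  m = 180² − 125·256 = 400
m = 400 > 0,  v_rel·d = 180 > 0  ⇒  inside

inside=yes margin=400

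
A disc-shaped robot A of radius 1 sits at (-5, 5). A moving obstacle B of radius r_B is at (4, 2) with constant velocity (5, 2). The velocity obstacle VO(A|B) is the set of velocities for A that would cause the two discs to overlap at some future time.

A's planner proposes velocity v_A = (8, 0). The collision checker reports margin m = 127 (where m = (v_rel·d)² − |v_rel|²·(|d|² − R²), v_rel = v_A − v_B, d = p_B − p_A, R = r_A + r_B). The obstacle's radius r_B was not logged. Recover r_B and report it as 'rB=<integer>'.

m = 127
d = (9, -3);  v_rel = (3, -2),  |v_rel|² = 13
v_rel×d = (3)·(-3) − (-2)·(9) = 9
since m = R²·13 − 9²:  R² = (81 + 127) / 13 = 16
R = √16 = 4  ⇒  r_B = 4 − 1 = 3

rB=3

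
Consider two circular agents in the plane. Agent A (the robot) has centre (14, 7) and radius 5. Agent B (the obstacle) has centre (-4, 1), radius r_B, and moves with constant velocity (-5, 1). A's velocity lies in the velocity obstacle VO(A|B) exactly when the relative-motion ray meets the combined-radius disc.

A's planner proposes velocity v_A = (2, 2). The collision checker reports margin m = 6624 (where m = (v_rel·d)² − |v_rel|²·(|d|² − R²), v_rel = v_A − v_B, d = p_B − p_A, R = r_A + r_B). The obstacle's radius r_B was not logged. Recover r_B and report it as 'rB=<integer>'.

m = 6624
d = (-18, -6);  v_rel = (7, 1),  |v_rel|² = 50
v_rel×d = (7)·(-6) − (1)·(-18) = -24
since m = R²·50 − (-24)²:  R² = (576 + 6624) / 50 = 144
R = √144 = 12  ⇒  r_B = 12 − 5 = 7

rB=7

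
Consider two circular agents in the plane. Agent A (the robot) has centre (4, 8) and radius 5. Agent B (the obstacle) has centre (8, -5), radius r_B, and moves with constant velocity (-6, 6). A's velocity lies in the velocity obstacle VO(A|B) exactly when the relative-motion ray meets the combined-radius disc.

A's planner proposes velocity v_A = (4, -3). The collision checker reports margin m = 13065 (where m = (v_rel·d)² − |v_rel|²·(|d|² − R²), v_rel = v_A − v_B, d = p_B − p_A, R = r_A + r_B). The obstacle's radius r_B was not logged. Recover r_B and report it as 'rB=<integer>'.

m = 13065
d = (4, -13);  v_rel = (10, -9),  |v_rel|² = 181
v_rel×d = (10)·(-13) − (-9)·(4) = -94
since m = R²·181 − (-94)²:  R² = (8836 + 13065) / 181 = 121
R = √121 = 11  ⇒  r_B = 11 − 5 = 6

rB=6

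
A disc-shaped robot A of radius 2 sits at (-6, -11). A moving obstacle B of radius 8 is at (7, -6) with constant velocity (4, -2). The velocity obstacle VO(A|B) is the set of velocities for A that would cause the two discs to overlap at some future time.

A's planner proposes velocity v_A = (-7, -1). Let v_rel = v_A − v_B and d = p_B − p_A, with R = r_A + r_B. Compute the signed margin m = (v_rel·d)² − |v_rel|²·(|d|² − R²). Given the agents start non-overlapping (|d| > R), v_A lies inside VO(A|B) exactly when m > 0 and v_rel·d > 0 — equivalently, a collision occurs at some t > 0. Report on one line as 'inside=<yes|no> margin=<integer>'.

d = (13, 5),  |d|² = 194;  R = 2+8 = 10,  c = 194−10² = 94
v_rel = (-11, 1),  |v_rel|² = 122;  v_rel·d = (-11)·(13) + (1)·(5) = -138
122·t² + 276·t + 94 = 0  ⇒  m = (-138)² − 122·94 = 7576
m = 7576 > 0,  v_rel·d = -138 < 0  ⇒  outside

inside=no margin=7576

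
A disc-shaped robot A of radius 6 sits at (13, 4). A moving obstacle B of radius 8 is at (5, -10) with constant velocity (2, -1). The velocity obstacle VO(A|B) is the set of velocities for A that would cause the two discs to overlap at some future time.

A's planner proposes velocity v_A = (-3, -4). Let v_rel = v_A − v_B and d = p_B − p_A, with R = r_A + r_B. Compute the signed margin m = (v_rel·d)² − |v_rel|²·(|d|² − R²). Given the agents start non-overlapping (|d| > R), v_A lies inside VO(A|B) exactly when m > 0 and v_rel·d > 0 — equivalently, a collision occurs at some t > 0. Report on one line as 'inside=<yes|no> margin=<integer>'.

d = (-8, -14),  |d|² = 260;  R = 6+8 = 14,  c = 260−14² = 64
v_rel = (-5, -3),  |v_rel|² = 34;  v_rel·d = (-5)·(-8) + (-3)·(-14) = 82
34·t² − 164·t + 64 = 0  ⇒  m = 82² − 34·64 = 4548
m = 4548 > 0,  v_rel·d = 82 > 0  ⇒  inside

inside=yes margin=4548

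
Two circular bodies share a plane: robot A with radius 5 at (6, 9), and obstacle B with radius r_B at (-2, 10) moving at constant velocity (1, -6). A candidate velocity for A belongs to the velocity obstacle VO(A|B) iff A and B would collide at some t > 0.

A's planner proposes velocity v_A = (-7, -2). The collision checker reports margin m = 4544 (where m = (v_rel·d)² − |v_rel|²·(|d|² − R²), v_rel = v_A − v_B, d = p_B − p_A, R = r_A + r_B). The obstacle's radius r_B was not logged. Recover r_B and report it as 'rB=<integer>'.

m = 4544
d = (-8, 1);  v_rel = (-8, 4),  |v_rel|² = 80
v_rel×d = (-8)·(1) − (4)·(-8) = 24
since m = R²·80 − 24²:  R² = (576 + 4544) / 80 = 64
R = √64 = 8  ⇒  r_B = 8 − 5 = 3

rB=3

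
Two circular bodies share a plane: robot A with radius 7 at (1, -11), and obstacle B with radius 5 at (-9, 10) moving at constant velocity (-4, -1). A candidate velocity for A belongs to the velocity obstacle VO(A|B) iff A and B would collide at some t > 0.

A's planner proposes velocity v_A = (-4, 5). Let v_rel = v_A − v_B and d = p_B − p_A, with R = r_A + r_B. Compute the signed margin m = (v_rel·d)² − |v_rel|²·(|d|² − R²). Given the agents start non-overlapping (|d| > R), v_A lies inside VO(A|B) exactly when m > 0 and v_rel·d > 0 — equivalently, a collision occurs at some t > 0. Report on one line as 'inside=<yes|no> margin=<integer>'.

d = (-10, 21),  |d|² = 541;  R = 7+5 = 12,  c = 541−12² = 397
v_rel = (0, 6),  |v_rel|² = 36;  v_rel·d = (0)·(-10) + (6)·(21) = 126
36·t² − 252·t + 397 = 0  ⇒  m = 126² − 36·397 = 1584
m = 1584 > 0,  v_rel·d = 126 > 0  ⇒  inside

inside=yes margin=1584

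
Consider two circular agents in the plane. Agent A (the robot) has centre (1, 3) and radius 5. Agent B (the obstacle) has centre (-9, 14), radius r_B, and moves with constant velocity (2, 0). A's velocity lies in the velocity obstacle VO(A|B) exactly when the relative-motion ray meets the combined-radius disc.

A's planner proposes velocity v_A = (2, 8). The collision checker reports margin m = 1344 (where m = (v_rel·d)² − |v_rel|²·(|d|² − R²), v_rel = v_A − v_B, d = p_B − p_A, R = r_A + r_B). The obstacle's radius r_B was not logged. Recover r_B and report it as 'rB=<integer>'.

m = 1344
d = (-10, 11);  v_rel = (0, 8),  |v_rel|² = 64
v_rel×d = (0)·(11) − (8)·(-10) = 80
since m = R²·64 − 80²:  R² = (6400 + 1344) / 64 = 121
R = √121 = 11  ⇒  r_B = 11 − 5 = 6

rB=6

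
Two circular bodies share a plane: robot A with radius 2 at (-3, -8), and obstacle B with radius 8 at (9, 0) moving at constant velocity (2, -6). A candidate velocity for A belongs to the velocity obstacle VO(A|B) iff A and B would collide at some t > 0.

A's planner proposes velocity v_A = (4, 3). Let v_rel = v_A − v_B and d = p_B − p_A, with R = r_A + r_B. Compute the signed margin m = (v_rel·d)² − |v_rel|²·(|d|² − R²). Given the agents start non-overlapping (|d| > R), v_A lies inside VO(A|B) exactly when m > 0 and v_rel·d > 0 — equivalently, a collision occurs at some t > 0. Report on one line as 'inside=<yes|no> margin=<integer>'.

d = (12, 8),  |d|² = 208;  R = 2+8 = 10,  c = 208−10² = 108
v_rel = (2, 9),  |v_rel|² = 85;  v_rel·d = (2)·(12) + (9)·(8) = 96
85·t² − 192·t + 108 = 0  ⇒  m = 96² − 85·108 = 36
m = 36 > 0,  v_rel·d = 96 > 0  ⇒  inside

inside=yes margin=36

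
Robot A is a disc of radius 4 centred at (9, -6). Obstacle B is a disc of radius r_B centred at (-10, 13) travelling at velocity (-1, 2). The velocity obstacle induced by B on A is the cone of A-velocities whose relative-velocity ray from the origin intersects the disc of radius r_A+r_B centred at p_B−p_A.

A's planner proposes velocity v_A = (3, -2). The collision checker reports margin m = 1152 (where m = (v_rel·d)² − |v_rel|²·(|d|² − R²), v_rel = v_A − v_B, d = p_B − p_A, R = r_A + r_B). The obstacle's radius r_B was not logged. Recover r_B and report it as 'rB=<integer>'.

m = 1152
d = (-19, 19);  v_rel = (4, -4),  |v_rel|² = 32
v_rel×d = (4)·(19) − (-4)·(-19) = 0
since m = R²·32 − 0²:  R² = (0 + 1152) / 32 = 36
R = √36 = 6  ⇒  r_B = 6 − 4 = 2

rB=2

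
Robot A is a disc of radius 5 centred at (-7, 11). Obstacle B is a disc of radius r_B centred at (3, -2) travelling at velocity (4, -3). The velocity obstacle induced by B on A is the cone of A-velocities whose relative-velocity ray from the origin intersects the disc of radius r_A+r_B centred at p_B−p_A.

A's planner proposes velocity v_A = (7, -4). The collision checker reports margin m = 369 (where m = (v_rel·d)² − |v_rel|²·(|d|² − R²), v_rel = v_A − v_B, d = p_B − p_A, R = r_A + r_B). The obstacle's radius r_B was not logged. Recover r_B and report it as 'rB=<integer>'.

m = 369
d = (10, -13);  v_rel = (3, -1),  |v_rel|² = 10
v_rel×d = (3)·(-13) − (-1)·(10) = -29
since m = R²·10 − (-29)²:  R² = (841 + 369) / 10 = 121
R = √121 = 11  ⇒  r_B = 11 − 5 = 6

rB=6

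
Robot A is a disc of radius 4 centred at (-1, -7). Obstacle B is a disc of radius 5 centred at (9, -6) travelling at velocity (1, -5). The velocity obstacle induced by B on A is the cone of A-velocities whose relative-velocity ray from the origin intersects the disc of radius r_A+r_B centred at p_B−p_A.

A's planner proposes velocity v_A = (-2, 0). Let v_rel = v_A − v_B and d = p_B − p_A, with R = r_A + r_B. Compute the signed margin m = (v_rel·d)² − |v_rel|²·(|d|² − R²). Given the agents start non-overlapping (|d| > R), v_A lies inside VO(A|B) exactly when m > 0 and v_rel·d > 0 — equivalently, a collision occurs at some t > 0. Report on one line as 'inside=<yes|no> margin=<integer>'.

d = (10, 1),  |d|² = 101;  R = 4+5 = 9,  c = 101−9² = 20
v_rel = (-3, 5),  |v_rel|² = 34;  v_rel·d = (-3)·(10) + (5)·(1) = -25
34·t² + 50·t + 20 = 0  ⇒  m = (-25)² − 34·20 = -55
m = -55 < 0,  v_rel·d = -25 < 0  ⇒  outside

inside=no margin=-55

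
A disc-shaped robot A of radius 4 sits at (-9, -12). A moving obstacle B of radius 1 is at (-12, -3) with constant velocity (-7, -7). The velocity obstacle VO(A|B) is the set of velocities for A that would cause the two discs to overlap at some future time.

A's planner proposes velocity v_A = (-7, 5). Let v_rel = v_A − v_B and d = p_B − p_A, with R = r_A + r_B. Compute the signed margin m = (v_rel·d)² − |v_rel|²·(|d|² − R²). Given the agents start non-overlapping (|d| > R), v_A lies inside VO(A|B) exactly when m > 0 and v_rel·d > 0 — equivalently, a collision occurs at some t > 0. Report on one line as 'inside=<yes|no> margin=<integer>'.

d = (-3, 9),  |d|² = 90;  R = 4+1 = 5,  c = 90−5² = 65
v_rel = (0, 12),  |v_rel|² = 144;  v_rel·d = (0)·(-3) + (12)·(9) = 108
144·t² − 216·t + 65 = 0  ⇒  m = 108² − 144·65 = 2304
m = 2304 > 0,  v_rel·d = 108 > 0  ⇒  inside

inside=yes margin=2304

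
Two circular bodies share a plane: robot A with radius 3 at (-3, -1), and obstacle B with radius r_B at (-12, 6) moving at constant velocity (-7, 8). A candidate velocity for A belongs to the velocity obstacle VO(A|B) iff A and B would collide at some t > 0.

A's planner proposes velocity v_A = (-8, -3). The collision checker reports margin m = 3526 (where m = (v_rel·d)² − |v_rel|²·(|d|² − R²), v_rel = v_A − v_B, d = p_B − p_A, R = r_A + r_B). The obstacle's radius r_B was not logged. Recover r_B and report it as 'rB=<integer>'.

m = 3526
d = (-9, 7);  v_rel = (-1, -11),  |v_rel|² = 122
v_rel×d = (-1)·(7) − (-11)·(-9) = -106
since m = R²·122 − (-106)²:  R² = (11236 + 3526) / 122 = 121
R = √121 = 11  ⇒  r_B = 11 − 3 = 8

rB=8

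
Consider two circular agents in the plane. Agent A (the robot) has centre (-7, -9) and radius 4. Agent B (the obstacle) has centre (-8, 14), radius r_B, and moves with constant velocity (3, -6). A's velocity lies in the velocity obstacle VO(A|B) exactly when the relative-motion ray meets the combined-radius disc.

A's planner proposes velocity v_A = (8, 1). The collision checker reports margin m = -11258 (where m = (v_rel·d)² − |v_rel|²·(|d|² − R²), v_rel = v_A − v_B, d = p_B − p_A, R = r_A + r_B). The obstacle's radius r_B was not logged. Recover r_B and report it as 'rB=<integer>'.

m = -11258
d = (-1, 23);  v_rel = (5, 7),  |v_rel|² = 74
v_rel×d = (5)·(23) − (7)·(-1) = 122
since m = R²·74 − 122²:  R² = (14884 + -11258) / 74 = 49
R = √49 = 7  ⇒  r_B = 7 − 4 = 3

rB=3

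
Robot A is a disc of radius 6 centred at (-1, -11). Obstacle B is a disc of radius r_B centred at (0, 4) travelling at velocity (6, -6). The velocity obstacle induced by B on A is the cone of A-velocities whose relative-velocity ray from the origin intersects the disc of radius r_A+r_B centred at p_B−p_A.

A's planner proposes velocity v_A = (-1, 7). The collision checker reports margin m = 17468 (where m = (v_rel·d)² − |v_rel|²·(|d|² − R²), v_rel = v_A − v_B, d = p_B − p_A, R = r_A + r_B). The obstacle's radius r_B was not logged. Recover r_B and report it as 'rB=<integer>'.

m = 17468
d = (1, 15);  v_rel = (-7, 13),  |v_rel|² = 218
v_rel×d = (-7)·(15) − (13)·(1) = -118
since m = R²·218 − (-118)²:  R² = (13924 + 17468) / 218 = 144
R = √144 = 12  ⇒  r_B = 12 − 6 = 6

rB=6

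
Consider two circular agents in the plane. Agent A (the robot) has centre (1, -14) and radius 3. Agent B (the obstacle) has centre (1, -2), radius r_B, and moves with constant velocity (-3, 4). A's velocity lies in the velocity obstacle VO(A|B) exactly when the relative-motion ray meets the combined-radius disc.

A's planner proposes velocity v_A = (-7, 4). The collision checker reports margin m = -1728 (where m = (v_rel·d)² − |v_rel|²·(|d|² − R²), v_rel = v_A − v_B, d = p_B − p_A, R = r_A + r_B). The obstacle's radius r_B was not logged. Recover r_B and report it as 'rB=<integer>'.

m = -1728
d = (0, 12);  v_rel = (-4, 0),  |v_rel|² = 16
v_rel×d = (-4)·(12) − (0)·(0) = -48
since m = R²·16 − (-48)²:  R² = (2304 + -1728) / 16 = 36
R = √36 = 6  ⇒  r_B = 6 − 3 = 3

rB=3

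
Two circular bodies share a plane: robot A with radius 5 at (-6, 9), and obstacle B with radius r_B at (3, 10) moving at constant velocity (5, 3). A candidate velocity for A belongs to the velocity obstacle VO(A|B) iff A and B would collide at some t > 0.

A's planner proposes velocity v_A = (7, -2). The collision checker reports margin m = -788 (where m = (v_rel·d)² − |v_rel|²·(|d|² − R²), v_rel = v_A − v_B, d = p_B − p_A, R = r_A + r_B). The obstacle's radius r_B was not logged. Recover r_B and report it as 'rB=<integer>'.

m = -788
d = (9, 1);  v_rel = (2, -5),  |v_rel|² = 29
v_rel×d = (2)·(1) − (-5)·(9) = 47
since m = R²·29 − 47²:  R² = (2209 + -788) / 29 = 49
R = √49 = 7  ⇒  r_B = 7 − 5 = 2

rB=2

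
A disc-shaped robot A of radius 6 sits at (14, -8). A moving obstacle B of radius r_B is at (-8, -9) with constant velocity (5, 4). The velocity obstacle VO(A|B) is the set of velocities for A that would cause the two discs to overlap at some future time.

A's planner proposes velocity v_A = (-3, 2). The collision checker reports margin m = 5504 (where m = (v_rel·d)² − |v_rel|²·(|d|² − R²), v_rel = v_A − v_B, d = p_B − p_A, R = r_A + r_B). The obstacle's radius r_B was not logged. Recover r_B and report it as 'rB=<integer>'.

m = 5504
d = (-22, -1);  v_rel = (-8, -2),  |v_rel|² = 68
v_rel×d = (-8)·(-1) − (-2)·(-22) = -36
since m = R²·68 − (-36)²:  R² = (1296 + 5504) / 68 = 100
R = √100 = 10  ⇒  r_B = 10 − 6 = 4

rB=4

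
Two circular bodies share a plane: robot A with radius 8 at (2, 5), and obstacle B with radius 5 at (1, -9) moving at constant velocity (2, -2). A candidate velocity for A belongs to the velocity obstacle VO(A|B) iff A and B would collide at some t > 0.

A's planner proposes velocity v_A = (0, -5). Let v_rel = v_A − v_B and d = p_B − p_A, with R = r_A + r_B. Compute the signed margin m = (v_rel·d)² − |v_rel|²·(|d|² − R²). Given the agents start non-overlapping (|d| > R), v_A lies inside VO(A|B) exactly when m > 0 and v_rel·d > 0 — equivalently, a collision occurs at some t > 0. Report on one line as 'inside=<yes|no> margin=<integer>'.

d = (-1, -14),  |d|² = 197;  R = 8+5 = 13,  c = 197−13² = 28
v_rel = (-2, -3),  |v_rel|² = 13;  v_rel·d = (-2)·(-1) + (-3)·(-14) = 44
13·t² − 88·t + 28 = 0  ⇒  m = 44² − 13·28 = 1572
m = 1572 > 0,  v_rel·d = 44 > 0  ⇒  inside

inside=yes margin=1572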